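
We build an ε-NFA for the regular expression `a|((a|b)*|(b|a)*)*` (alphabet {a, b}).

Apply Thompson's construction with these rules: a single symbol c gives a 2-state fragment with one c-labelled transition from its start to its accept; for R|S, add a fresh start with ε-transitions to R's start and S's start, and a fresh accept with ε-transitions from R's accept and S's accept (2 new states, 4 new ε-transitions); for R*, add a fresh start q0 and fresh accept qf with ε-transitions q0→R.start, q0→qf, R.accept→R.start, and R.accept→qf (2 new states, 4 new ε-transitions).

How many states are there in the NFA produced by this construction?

24

Building bottom-up:
Each of the 5 symbol leaves contributes a 2-state fragment.
  a|b — 6 states
  (a|b)* — 8 states
  b|a — 6 states
  (b|a)* — 8 states
  (a|b)*|(b|a)* — 18 states
  ((a|b)*|(b|a)*)* — 20 states
  a|((a|b)*|(b|a)*)* — 24 states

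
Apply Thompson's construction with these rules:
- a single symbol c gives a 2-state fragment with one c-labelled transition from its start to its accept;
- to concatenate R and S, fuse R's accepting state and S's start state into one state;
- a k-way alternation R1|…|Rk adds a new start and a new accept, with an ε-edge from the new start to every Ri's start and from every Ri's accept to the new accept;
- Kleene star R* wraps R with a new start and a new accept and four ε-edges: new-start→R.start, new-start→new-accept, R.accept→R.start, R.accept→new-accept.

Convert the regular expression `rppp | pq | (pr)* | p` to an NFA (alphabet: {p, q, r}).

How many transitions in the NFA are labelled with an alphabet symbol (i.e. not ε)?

9

Per subexpression:
Each of the 9 symbol leaves contributes exactly 1 symbol transition.
  rppp — 4 symbol transitions
  pq — 2 symbol transitions
  pr — 2 symbol transitions
  (pr)* — 2 symbol transitions
  rppp | pq | (pr)* | p — 9 symbol transitions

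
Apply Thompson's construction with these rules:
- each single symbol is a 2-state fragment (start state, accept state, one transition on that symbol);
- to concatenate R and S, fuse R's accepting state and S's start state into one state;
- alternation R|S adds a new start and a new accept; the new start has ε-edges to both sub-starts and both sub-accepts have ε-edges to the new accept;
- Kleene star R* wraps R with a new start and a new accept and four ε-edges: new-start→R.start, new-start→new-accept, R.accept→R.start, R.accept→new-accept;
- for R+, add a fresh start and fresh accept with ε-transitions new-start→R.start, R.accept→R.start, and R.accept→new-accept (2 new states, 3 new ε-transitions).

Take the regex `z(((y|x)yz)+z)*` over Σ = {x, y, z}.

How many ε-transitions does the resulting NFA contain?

By structural recursion:
Each of the 6 symbol leaves contributes 0 ε-transitions.
  y|x — 4 ε-transitions
  (y|x)yz — 4 ε-transitions
  ((y|x)yz)+ — 7 ε-transitions
  ((y|x)yz)+z — 7 ε-transitions
  (((y|x)yz)+z)* — 11 ε-transitions
  z(((y|x)yz)+z)* — 11 ε-transitions

11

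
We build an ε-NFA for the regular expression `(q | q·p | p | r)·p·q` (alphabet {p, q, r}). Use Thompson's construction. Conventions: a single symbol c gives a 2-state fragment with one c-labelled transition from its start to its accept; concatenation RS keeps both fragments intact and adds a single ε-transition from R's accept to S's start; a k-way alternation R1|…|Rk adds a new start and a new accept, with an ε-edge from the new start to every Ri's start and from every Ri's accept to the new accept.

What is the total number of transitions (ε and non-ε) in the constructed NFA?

18

Per subexpression:
Each of the 7 symbol leaves contributes 1 transition (1 symbol, 0 ε).
  q·p — 3 transitions (2 symbol, 1 ε)
  q | q·p | p | r — 14 transitions (5 symbol, 9 ε)
  (q | q·p | p | r)·p·q — 18 transitions (7 symbol, 11 ε)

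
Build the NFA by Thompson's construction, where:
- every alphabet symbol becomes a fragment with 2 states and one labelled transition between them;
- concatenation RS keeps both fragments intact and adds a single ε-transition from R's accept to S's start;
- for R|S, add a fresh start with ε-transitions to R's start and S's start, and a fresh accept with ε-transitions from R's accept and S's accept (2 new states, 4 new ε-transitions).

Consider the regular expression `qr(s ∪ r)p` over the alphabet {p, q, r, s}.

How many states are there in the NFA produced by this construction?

12

Bottom-up over the parse tree:
Each of the 5 symbol leaves contributes a 2-state fragment.
  s ∪ r → 6 states
  qr(s ∪ r)p → 12 states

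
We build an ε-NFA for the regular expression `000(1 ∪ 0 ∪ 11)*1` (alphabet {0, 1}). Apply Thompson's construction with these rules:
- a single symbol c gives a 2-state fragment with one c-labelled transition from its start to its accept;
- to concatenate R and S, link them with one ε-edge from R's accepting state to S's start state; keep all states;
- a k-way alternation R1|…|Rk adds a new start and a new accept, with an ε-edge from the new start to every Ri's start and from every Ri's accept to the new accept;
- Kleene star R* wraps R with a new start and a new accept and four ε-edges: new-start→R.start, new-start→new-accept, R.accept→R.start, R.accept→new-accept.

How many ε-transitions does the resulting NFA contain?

15

Bottom-up over the parse tree:
Each of the 8 symbol leaves contributes 0 ε-transitions.
  11 — 1 ε-transition
  1 ∪ 0 ∪ 11 — 7 ε-transitions
  (1 ∪ 0 ∪ 11)* — 11 ε-transitions
  000(1 ∪ 0 ∪ 11)*1 — 15 ε-transitions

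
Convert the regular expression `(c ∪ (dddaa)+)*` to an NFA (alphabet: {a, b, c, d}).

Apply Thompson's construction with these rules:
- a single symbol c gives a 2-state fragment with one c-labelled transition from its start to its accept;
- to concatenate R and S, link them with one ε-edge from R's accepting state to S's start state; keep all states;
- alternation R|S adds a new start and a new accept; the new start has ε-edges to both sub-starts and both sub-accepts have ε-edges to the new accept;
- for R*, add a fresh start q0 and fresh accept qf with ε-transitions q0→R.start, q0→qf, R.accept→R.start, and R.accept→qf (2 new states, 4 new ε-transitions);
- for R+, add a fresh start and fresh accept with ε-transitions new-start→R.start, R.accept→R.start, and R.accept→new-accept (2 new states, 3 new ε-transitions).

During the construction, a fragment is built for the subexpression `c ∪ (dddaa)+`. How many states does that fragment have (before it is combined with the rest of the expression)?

Fragment for `c ∪ (dddaa)+`:
Each of the 6 symbol leaves contributes a 2-state fragment.
  dddaa = 10 states
  (dddaa)+ = 12 states
  c ∪ (dddaa)+ = 16 states

16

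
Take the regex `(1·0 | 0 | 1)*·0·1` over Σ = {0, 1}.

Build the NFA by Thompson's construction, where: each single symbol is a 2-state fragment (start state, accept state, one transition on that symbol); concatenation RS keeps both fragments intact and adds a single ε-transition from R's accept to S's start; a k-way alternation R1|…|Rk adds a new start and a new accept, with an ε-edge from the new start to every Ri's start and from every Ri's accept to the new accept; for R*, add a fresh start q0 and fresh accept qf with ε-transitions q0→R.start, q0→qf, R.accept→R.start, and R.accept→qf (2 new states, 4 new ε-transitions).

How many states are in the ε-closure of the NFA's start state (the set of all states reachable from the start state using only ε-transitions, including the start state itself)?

Work bottom-up. For each fragment F, track |ε-closure(F.start)| and whether F's accept lies in that closure (i.e. whether F accepts ε). A single-symbol fragment has closure size 1 and does not accept ε.
  1·0 — |closure| equals the left operand's closure size = 1 (its accept is not ε-reachable, so the closure stops there)
  1·0 | 0 | 1 — new start ε-reaches every alternative's start; none of them accept ε, so the new accept is not reached: |closure| = 1 + 1 + 1 + 1 = 4
  (1·0 | 0 | 1)* — the star's fresh start ε-reaches both the body's start and the fresh accept: |closure| = 2 + 4 = 6
  (1·0 | 0 | 1)*·0·1 — the left operand accepts ε, so the closure extends into the next operand (via the concat ε-link); |closure| = 6 + 1 = 7

7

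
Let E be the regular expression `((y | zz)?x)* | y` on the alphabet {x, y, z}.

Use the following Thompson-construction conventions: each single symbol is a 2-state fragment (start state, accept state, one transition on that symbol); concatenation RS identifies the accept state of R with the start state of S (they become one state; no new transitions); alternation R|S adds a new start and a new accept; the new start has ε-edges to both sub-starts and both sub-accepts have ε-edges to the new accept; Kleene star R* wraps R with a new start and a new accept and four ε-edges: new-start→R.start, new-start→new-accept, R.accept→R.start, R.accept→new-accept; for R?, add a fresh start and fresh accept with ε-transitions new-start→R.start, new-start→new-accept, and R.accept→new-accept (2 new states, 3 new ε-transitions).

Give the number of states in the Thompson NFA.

16

Bottom-up over the parse tree:
Each of the 5 symbol leaves contributes a 2-state fragment.
  zz : 3 states
  y | zz : 7 states
  (y | zz)? : 9 states
  (y | zz)?x : 10 states
  ((y | zz)?x)* : 12 states
  ((y | zz)?x)* | y : 16 states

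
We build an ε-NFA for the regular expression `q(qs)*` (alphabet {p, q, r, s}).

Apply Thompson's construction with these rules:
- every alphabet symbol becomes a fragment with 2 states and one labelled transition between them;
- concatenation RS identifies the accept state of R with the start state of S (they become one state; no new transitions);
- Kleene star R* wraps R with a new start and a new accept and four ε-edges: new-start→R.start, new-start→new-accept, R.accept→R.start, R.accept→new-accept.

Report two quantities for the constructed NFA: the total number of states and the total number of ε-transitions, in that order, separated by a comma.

6, 4

By structural recursion:
Each of the 3 symbol leaves contributes 2 states and 0 ε-transitions.
  qs → 3 states, 0 ε-transitions
  (qs)* → 5 states, 4 ε-transitions
  q(qs)* → 6 states, 4 ε-transitions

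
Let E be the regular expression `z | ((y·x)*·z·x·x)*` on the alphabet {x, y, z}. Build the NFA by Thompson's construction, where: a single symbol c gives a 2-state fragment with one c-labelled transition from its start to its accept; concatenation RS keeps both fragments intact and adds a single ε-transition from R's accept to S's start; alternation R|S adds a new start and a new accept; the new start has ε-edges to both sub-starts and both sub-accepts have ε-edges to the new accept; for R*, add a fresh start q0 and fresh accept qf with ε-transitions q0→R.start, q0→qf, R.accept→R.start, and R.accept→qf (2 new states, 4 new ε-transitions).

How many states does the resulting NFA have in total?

18

By structural recursion:
Each of the 6 symbol leaves contributes a 2-state fragment.
  y·x — 4 states
  (y·x)* — 6 states
  (y·x)*·z·x·x — 12 states
  ((y·x)*·z·x·x)* — 14 states
  z | ((y·x)*·z·x·x)* — 18 states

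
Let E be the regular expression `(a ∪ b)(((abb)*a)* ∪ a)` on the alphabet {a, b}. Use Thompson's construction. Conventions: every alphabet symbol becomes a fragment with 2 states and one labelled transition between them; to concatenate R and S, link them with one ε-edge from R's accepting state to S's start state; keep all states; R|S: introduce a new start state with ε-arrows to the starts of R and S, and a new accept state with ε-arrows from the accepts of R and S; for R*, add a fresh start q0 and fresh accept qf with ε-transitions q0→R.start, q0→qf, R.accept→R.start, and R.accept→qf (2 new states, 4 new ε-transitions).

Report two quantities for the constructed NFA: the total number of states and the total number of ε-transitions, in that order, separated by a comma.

Recursing over subexpressions:
Each of the 7 symbol leaves contributes 2 states and 0 ε-transitions.
  a ∪ b = 6 states, 4 ε-transitions
  abb = 6 states, 2 ε-transitions
  (abb)* = 8 states, 6 ε-transitions
  (abb)*a = 10 states, 7 ε-transitions
  ((abb)*a)* = 12 states, 11 ε-transitions
  ((abb)*a)* ∪ a = 16 states, 15 ε-transitions
  (a ∪ b)(((abb)*a)* ∪ a) = 22 states, 20 ε-transitions

22, 20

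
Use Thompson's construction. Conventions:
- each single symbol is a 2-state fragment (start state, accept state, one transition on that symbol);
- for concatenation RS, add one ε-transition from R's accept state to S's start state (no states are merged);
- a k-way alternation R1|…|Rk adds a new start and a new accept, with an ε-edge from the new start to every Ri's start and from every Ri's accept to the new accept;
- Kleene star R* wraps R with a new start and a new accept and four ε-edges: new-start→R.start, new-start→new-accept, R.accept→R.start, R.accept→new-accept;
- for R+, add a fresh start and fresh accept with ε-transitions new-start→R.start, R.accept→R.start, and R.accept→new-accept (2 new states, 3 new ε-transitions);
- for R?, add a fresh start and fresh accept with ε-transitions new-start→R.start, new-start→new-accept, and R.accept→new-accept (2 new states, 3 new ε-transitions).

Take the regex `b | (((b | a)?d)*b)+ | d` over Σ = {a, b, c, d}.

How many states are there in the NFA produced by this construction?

Bottom-up over the parse tree:
Each of the 6 symbol leaves contributes a 2-state fragment.
  b | a = 6 states
  (b | a)? = 8 states
  (b | a)?d = 10 states
  ((b | a)?d)* = 12 states
  ((b | a)?d)*b = 14 states
  (((b | a)?d)*b)+ = 16 states
  b | (((b | a)?d)*b)+ | d = 22 states

22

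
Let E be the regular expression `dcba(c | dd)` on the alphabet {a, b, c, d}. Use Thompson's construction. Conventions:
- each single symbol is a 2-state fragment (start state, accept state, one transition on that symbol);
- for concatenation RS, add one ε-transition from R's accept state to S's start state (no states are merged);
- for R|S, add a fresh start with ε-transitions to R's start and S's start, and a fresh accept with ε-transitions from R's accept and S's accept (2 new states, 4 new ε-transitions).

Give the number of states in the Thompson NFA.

16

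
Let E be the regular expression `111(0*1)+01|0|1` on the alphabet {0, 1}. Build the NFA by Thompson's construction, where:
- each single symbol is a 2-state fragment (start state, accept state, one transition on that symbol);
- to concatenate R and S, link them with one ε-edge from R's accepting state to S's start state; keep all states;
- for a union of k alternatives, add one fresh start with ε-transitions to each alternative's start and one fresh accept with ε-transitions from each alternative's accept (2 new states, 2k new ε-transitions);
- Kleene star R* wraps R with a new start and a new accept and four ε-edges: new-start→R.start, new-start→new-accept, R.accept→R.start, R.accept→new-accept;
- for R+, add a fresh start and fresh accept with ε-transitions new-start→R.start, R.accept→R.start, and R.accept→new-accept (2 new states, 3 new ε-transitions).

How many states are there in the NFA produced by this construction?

24

Building bottom-up:
Each of the 9 symbol leaves contributes a 2-state fragment.
  0* → 4 states
  0*1 → 6 states
  (0*1)+ → 8 states
  111(0*1)+01 → 18 states
  111(0*1)+01|0|1 → 24 states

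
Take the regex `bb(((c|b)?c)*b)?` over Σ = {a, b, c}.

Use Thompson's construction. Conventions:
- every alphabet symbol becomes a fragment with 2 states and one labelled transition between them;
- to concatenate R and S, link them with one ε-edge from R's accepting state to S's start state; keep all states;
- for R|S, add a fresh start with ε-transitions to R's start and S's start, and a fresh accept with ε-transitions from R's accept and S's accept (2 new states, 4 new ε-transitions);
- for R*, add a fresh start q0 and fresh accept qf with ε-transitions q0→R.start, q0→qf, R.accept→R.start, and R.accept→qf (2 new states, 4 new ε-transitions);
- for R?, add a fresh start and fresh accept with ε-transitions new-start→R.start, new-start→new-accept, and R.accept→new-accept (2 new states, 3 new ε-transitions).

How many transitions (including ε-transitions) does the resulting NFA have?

24

Per subexpression:
Each of the 6 symbol leaves contributes 1 transition (1 symbol, 0 ε).
  c|b — 6 transitions (2 symbol, 4 ε)
  (c|b)? — 9 transitions (2 symbol, 7 ε)
  (c|b)?c — 11 transitions (3 symbol, 8 ε)
  ((c|b)?c)* — 15 transitions (3 symbol, 12 ε)
  ((c|b)?c)*b — 17 transitions (4 symbol, 13 ε)
  (((c|b)?c)*b)? — 20 transitions (4 symbol, 16 ε)
  bb(((c|b)?c)*b)? — 24 transitions (6 symbol, 18 ε)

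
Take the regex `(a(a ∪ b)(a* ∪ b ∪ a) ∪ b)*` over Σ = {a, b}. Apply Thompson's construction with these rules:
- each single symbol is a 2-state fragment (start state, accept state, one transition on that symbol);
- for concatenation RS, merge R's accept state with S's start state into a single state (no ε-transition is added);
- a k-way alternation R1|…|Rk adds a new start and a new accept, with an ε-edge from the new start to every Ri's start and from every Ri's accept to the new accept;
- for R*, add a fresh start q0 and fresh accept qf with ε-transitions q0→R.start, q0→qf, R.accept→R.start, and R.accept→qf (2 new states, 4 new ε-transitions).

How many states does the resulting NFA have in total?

22

Bottom-up over the parse tree:
Each of the 7 symbol leaves contributes a 2-state fragment.
  a ∪ b = 6 states
  a* = 4 states
  a* ∪ b ∪ a = 10 states
  a(a ∪ b)(a* ∪ b ∪ a) = 16 states
  a(a ∪ b)(a* ∪ b ∪ a) ∪ b = 20 states
  (a(a ∪ b)(a* ∪ b ∪ a) ∪ b)* = 22 states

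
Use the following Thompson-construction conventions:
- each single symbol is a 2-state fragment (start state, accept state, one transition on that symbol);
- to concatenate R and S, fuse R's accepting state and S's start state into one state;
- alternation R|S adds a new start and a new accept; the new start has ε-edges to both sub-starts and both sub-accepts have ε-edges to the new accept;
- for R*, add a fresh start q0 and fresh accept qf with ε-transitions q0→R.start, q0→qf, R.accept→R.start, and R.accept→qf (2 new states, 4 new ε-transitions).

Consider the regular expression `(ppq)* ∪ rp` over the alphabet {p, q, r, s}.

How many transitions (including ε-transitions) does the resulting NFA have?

13

Bottom-up over the parse tree:
Each of the 5 symbol leaves contributes 1 transition (1 symbol, 0 ε).
  ppq → 3 transitions (3 symbol, 0 ε)
  (ppq)* → 7 transitions (3 symbol, 4 ε)
  rp → 2 transitions (2 symbol, 0 ε)
  (ppq)* ∪ rp → 13 transitions (5 symbol, 8 ε)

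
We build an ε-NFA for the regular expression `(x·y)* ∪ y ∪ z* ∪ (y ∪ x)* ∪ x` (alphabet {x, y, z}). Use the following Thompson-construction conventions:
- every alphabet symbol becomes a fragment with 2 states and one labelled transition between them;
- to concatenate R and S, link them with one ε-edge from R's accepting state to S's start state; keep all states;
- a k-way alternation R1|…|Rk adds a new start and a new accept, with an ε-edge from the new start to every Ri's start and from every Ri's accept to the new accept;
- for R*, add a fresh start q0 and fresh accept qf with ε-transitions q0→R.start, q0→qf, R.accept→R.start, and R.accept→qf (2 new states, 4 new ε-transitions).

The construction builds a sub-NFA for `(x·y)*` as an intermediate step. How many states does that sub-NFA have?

6

Fragment for `(x·y)*`:
Each of the 2 symbol leaves contributes a 2-state fragment.
  x·y : 4 states
  (x·y)* : 6 states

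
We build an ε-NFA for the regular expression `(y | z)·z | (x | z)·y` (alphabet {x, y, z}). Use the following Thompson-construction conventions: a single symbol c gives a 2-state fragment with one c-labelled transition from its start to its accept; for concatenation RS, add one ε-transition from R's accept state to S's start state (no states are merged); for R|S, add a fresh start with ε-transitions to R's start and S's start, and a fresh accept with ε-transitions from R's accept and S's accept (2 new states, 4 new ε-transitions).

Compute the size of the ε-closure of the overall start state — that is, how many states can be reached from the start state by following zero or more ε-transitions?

7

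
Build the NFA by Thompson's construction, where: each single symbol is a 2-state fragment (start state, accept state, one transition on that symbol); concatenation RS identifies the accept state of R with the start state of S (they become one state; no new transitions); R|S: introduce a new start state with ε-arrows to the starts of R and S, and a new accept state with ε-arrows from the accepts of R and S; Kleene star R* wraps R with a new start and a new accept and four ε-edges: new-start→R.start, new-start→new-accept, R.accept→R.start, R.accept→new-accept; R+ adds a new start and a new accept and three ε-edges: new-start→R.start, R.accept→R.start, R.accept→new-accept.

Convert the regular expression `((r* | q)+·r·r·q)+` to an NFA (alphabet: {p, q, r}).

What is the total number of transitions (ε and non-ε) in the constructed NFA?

19

Per subexpression:
Each of the 5 symbol leaves contributes 1 transition (1 symbol, 0 ε).
  r* : 5 transitions (1 symbol, 4 ε)
  r* | q : 10 transitions (2 symbol, 8 ε)
  (r* | q)+ : 13 transitions (2 symbol, 11 ε)
  (r* | q)+·r·r·q : 16 transitions (5 symbol, 11 ε)
  ((r* | q)+·r·r·q)+ : 19 transitions (5 symbol, 14 ε)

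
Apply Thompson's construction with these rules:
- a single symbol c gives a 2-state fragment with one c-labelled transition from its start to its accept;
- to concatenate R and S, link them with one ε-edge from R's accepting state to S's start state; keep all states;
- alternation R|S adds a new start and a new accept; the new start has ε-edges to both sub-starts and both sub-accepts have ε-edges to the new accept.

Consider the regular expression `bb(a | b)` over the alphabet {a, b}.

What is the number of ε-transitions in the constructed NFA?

6

Recursing over subexpressions:
Each of the 4 symbol leaves contributes 0 ε-transitions.
  a | b : 4 ε-transitions
  bb(a | b) : 6 ε-transitions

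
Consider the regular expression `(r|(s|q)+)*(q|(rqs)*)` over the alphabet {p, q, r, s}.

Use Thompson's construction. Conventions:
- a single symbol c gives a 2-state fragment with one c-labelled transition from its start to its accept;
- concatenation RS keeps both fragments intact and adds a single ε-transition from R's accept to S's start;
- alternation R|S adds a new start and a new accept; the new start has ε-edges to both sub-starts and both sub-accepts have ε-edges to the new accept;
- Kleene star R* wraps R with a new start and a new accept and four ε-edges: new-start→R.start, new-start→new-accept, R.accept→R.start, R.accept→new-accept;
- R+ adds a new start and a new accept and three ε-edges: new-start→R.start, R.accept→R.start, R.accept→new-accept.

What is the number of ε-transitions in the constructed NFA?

26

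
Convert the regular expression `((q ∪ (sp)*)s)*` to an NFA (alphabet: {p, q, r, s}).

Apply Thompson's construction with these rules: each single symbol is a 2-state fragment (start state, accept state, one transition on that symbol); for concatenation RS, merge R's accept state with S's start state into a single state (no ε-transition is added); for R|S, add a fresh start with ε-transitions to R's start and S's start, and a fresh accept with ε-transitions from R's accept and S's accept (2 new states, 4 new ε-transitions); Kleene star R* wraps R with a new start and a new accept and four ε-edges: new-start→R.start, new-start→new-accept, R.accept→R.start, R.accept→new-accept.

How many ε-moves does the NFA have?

12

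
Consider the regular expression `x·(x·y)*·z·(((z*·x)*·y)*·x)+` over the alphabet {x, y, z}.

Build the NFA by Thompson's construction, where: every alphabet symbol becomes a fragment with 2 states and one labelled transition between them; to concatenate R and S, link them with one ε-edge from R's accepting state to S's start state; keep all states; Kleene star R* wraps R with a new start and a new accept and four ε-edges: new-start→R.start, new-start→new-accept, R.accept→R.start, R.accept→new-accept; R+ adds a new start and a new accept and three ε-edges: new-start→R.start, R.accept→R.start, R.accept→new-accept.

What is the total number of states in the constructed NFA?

26

Building bottom-up:
Each of the 8 symbol leaves contributes a 2-state fragment.
  x·y : 4 states
  (x·y)* : 6 states
  z* : 4 states
  z*·x : 6 states
  (z*·x)* : 8 states
  (z*·x)*·y : 10 states
  ((z*·x)*·y)* : 12 states
  ((z*·x)*·y)*·x : 14 states
  (((z*·x)*·y)*·x)+ : 16 states
  x·(x·y)*·z·(((z*·x)*·y)*·x)+ : 26 states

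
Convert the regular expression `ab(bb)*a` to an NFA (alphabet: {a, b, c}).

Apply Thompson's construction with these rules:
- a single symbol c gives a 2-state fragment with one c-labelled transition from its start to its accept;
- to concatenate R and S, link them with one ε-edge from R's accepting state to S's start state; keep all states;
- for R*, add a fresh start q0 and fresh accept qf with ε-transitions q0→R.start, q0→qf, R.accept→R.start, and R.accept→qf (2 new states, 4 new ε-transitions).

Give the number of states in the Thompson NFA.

12

By structural recursion:
Each of the 5 symbol leaves contributes a 2-state fragment.
  bb → 4 states
  (bb)* → 6 states
  ab(bb)*a → 12 states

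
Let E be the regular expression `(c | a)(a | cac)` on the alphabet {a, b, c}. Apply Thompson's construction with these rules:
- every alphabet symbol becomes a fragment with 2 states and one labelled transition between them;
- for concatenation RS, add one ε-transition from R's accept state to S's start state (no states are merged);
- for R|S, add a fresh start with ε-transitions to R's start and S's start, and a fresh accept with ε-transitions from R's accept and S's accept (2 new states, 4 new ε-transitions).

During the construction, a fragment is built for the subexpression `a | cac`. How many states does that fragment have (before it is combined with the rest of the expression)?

10

Fragment for `a | cac`:
Each of the 4 symbol leaves contributes a 2-state fragment.
  cac = 6 states
  a | cac = 10 states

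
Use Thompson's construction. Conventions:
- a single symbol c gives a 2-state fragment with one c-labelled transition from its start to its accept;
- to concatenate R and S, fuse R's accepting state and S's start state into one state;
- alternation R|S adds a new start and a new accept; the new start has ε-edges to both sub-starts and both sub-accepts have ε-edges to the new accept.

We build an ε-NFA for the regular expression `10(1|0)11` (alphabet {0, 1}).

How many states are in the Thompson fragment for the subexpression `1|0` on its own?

Fragment for `1|0`:
Each of the 2 symbol leaves contributes a 2-state fragment.
  1|0 — 6 states

6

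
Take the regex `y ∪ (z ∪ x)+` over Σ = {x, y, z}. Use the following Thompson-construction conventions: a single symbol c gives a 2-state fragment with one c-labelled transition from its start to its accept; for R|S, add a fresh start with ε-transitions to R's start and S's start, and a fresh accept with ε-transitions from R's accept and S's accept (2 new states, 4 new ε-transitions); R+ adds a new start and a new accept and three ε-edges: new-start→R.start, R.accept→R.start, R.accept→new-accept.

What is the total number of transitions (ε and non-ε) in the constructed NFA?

14

Recursing over subexpressions:
Each of the 3 symbol leaves contributes 1 transition (1 symbol, 0 ε).
  z ∪ x : 6 transitions (2 symbol, 4 ε)
  (z ∪ x)+ : 9 transitions (2 symbol, 7 ε)
  y ∪ (z ∪ x)+ : 14 transitions (3 symbol, 11 ε)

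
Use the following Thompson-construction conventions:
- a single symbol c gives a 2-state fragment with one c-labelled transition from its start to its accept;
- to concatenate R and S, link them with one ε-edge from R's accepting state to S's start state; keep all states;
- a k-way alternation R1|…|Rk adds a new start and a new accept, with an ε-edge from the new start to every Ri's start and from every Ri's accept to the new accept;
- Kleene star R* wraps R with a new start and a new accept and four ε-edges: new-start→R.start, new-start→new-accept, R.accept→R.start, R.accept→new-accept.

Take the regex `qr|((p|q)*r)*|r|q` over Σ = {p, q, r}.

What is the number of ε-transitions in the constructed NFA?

22

By structural recursion:
Each of the 7 symbol leaves contributes 0 ε-transitions.
  qr → 1 ε-transition
  p|q → 4 ε-transitions
  (p|q)* → 8 ε-transitions
  (p|q)*r → 9 ε-transitions
  ((p|q)*r)* → 13 ε-transitions
  qr|((p|q)*r)*|r|q → 22 ε-transitions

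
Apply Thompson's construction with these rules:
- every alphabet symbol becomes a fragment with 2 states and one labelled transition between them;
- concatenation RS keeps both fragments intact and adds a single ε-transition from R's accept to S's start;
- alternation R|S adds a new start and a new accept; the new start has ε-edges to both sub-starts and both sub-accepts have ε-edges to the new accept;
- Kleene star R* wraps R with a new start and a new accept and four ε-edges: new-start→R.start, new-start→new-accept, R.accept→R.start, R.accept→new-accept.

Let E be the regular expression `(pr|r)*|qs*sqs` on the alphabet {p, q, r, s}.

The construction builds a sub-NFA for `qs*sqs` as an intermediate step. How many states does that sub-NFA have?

Fragment for `qs*sqs`:
Each of the 5 symbol leaves contributes a 2-state fragment.
  s* : 4 states
  qs*sqs : 12 states

12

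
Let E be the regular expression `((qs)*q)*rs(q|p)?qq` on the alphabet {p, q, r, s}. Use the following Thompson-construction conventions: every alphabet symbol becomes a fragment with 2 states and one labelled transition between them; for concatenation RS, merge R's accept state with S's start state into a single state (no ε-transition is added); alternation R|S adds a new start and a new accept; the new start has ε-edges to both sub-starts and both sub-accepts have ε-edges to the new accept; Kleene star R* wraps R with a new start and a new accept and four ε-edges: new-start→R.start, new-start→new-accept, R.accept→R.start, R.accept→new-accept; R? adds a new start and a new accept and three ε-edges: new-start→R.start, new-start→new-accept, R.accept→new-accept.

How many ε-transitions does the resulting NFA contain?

By structural recursion:
Each of the 9 symbol leaves contributes 0 ε-transitions.
  qs = 0 ε-transitions
  (qs)* = 4 ε-transitions
  (qs)*q = 4 ε-transitions
  ((qs)*q)* = 8 ε-transitions
  q|p = 4 ε-transitions
  (q|p)? = 7 ε-transitions
  ((qs)*q)*rs(q|p)?qq = 15 ε-transitions

15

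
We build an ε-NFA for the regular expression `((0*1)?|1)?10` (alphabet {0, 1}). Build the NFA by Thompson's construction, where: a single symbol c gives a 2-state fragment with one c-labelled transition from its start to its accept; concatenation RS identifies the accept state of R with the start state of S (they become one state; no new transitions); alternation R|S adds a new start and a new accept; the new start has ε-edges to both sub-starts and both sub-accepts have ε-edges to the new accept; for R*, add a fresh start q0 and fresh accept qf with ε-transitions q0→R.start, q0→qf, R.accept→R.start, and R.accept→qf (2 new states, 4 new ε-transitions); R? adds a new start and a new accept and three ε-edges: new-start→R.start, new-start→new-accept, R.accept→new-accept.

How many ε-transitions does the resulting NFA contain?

Per subexpression:
Each of the 5 symbol leaves contributes 0 ε-transitions.
  0* — 4 ε-transitions
  0*1 — 4 ε-transitions
  (0*1)? — 7 ε-transitions
  (0*1)?|1 — 11 ε-transitions
  ((0*1)?|1)? — 14 ε-transitions
  ((0*1)?|1)?10 — 14 ε-transitions

14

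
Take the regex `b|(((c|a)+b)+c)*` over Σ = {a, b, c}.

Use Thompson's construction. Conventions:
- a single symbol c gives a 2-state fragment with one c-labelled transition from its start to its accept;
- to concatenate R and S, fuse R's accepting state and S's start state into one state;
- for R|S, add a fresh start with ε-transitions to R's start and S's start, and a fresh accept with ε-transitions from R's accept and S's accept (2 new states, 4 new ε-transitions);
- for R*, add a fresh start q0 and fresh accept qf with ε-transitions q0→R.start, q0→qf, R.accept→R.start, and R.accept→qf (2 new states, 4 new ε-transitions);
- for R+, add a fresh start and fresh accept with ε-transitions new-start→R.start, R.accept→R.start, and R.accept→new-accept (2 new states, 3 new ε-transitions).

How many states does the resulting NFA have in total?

Building bottom-up:
Each of the 5 symbol leaves contributes a 2-state fragment.
  c|a — 6 states
  (c|a)+ — 8 states
  (c|a)+b — 9 states
  ((c|a)+b)+ — 11 states
  ((c|a)+b)+c — 12 states
  (((c|a)+b)+c)* — 14 states
  b|(((c|a)+b)+c)* — 18 states

18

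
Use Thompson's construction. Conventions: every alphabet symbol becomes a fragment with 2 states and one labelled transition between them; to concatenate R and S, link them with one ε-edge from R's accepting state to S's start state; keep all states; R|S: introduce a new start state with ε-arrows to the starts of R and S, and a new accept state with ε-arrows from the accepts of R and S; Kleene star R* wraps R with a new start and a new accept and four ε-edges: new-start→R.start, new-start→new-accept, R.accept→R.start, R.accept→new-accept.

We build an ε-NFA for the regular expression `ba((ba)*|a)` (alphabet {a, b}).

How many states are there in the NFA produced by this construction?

14

Recursing over subexpressions:
Each of the 5 symbol leaves contributes a 2-state fragment.
  ba : 4 states
  (ba)* : 6 states
  (ba)*|a : 10 states
  ba((ba)*|a) : 14 states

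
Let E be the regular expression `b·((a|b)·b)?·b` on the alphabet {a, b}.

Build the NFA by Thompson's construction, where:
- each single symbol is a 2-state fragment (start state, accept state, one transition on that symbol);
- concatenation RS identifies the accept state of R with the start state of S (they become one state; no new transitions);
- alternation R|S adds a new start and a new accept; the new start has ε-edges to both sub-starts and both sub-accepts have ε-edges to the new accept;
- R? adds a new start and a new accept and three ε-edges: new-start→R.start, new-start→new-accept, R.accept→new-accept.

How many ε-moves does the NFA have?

7

Bottom-up over the parse tree:
Each of the 5 symbol leaves contributes 0 ε-transitions.
  a|b → 4 ε-transitions
  (a|b)·b → 4 ε-transitions
  ((a|b)·b)? → 7 ε-transitions
  b·((a|b)·b)?·b → 7 ε-transitions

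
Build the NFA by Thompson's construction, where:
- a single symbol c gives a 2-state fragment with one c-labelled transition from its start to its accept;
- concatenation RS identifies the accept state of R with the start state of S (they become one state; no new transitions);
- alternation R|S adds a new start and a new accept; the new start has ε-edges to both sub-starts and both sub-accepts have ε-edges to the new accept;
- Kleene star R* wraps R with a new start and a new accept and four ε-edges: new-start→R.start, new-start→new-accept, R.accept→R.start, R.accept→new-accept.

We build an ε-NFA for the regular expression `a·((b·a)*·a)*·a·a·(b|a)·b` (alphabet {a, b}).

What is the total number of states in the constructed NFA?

By structural recursion:
Each of the 9 symbol leaves contributes a 2-state fragment.
  b·a → 3 states
  (b·a)* → 5 states
  (b·a)*·a → 6 states
  ((b·a)*·a)* → 8 states
  b|a → 6 states
  a·((b·a)*·a)*·a·a·(b|a)·b → 17 states

17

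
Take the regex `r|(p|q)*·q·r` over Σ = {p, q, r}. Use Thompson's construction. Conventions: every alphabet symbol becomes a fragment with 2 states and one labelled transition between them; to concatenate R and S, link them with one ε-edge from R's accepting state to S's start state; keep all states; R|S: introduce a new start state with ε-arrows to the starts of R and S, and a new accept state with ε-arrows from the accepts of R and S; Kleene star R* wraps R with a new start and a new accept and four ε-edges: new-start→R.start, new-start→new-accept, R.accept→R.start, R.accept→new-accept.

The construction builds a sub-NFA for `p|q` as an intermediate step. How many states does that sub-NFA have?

Fragment for `p|q`:
Each of the 2 symbol leaves contributes a 2-state fragment.
  p|q → 6 states

6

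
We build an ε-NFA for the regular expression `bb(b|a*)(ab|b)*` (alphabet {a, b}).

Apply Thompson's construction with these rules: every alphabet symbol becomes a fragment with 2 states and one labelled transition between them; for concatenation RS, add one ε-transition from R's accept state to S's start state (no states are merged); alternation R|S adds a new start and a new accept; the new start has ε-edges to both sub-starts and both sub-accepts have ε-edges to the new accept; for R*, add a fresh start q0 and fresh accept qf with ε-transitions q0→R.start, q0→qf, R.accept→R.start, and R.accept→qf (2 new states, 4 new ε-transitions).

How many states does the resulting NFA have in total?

By structural recursion:
Each of the 7 symbol leaves contributes a 2-state fragment.
  a* → 4 states
  b|a* → 8 states
  ab → 4 states
  ab|b → 8 states
  (ab|b)* → 10 states
  bb(b|a*)(ab|b)* → 22 states

22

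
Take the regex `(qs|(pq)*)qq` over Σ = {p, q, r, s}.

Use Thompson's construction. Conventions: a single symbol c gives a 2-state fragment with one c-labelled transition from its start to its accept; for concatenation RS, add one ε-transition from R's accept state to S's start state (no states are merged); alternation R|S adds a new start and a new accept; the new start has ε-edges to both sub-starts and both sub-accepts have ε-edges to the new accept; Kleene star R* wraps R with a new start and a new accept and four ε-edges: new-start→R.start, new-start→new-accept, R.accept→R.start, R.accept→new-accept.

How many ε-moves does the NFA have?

12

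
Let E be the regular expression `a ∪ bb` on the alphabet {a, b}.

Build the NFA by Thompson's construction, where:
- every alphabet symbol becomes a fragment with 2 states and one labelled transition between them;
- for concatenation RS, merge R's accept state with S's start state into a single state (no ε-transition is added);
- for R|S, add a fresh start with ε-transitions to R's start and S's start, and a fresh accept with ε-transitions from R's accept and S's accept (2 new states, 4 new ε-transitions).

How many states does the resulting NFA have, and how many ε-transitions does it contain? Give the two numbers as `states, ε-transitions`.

Building bottom-up:
Each of the 3 symbol leaves contributes 2 states and 0 ε-transitions.
  bb : 3 states, 0 ε-transitions
  a ∪ bb : 7 states, 4 ε-transitions

7, 4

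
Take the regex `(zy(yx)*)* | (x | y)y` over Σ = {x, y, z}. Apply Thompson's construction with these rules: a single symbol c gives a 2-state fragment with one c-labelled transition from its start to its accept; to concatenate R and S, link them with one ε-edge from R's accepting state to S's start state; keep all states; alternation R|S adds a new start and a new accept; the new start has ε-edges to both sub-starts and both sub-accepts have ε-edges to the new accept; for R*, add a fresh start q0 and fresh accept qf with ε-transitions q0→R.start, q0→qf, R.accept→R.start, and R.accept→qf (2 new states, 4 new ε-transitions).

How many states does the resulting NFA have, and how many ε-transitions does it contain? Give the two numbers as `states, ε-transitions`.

22, 20

Bottom-up over the parse tree:
Each of the 7 symbol leaves contributes 2 states and 0 ε-transitions.
  yx — 4 states, 1 ε-transition
  (yx)* — 6 states, 5 ε-transitions
  zy(yx)* — 10 states, 7 ε-transitions
  (zy(yx)*)* — 12 states, 11 ε-transitions
  x | y — 6 states, 4 ε-transitions
  (x | y)y — 8 states, 5 ε-transitions
  (zy(yx)*)* | (x | y)y — 22 states, 20 ε-transitions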